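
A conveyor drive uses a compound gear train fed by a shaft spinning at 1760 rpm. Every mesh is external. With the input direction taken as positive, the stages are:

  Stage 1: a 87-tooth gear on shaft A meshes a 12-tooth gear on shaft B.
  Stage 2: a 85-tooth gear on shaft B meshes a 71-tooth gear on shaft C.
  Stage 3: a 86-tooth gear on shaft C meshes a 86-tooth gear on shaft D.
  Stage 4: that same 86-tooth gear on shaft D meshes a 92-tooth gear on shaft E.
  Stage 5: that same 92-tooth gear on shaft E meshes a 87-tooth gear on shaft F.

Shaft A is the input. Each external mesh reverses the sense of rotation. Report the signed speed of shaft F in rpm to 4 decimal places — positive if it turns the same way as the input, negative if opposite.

-15100.4695 rpm (opposite to input, |ω| = 15100.4695 rpm)

Stage 1 [87T→12T]: ω = 1760.0000×87/12 = 12760.0000 rpm, dir flips to −; running = −12760.0000
Stage 2 [85T→71T]: ω = 12760.0000×85/71 = 15276.0563 rpm, dir flips to +; running = +15276.0563
Stage 3 [86T→86T]: ω = 15276.0563×86/86 = 15276.0563 rpm, dir flips to −; running = −15276.0563
Stage 4 [86T→92T]: ω = 15276.0563×86/92 = 14279.7918 rpm, dir flips to +; running = +14279.7918
Stage 5 [92T→87T]: ω = 14279.7918×92/87 = 15100.4695 rpm, dir flips to −; running = −15100.4695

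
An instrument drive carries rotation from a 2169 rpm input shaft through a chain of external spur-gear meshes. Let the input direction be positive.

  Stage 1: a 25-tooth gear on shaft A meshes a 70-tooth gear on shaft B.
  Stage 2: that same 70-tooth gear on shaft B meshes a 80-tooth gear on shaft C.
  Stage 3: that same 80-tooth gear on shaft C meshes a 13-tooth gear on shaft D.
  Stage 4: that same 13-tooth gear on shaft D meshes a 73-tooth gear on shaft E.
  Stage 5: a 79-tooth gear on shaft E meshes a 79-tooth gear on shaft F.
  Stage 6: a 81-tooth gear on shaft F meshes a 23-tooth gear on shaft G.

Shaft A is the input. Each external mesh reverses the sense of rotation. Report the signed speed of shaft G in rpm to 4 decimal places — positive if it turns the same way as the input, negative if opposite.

+2615.9768 rpm (same as input, |ω| = 2615.9768 rpm)

Stage 1 [25T→70T]: ω = 2169.0000×25/70 = 774.6429 rpm, dir flips to −; running = −774.6429
Stage 2 [70T→80T]: ω = 774.6429×70/80 = 677.8125 rpm, dir flips to +; running = +677.8125
Stage 3 [80T→13T]: ω = 677.8125×80/13 = 4171.1538 rpm, dir flips to −; running = −4171.1538
Stage 4 [13T→73T]: ω = 4171.1538×13/73 = 742.8082 rpm, dir flips to +; running = +742.8082
Stage 5 [79T→79T]: ω = 742.8082×79/79 = 742.8082 rpm, dir flips to −; running = −742.8082
Stage 6 [81T→23T]: ω = 742.8082×81/23 = 2615.9768 rpm, dir flips to +; running = +2615.9768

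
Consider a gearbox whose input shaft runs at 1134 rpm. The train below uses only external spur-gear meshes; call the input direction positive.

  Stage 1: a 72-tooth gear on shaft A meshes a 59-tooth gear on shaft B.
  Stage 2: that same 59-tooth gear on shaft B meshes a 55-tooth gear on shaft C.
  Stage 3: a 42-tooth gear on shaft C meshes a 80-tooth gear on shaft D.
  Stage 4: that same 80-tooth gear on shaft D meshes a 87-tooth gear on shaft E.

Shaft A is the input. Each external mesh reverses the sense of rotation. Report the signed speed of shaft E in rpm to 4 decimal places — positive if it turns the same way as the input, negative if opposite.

+716.6596 rpm (same as input, |ω| = 716.6596 rpm)

Stage 1 [72T→59T]: ω = 1134.0000×72/59 = 1383.8644 rpm, dir flips to −; running = −1383.8644
Stage 2 [59T→55T]: ω = 1383.8644×59/55 = 1484.5091 rpm, dir flips to +; running = +1484.5091
Stage 3 [42T→80T]: ω = 1484.5091×42/80 = 779.3673 rpm, dir flips to −; running = −779.3673
Stage 4 [80T→87T]: ω = 779.3673×80/87 = 716.6596 rpm, dir flips to +; running = +716.6596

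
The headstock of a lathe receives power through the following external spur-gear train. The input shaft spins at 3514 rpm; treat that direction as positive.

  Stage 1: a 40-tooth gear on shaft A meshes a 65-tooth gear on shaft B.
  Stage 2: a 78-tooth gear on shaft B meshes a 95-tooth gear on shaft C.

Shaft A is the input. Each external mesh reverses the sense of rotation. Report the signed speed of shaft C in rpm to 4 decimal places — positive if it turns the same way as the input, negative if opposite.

+1775.4947 rpm (same as input, |ω| = 1775.4947 rpm)

Stage 1 [40T→65T]: ω = 3514.0000×40/65 = 2162.4615 rpm, dir flips to −; running = −2162.4615
Stage 2 [78T→95T]: ω = 2162.4615×78/95 = 1775.4947 rpm, dir flips to +; running = +1775.4947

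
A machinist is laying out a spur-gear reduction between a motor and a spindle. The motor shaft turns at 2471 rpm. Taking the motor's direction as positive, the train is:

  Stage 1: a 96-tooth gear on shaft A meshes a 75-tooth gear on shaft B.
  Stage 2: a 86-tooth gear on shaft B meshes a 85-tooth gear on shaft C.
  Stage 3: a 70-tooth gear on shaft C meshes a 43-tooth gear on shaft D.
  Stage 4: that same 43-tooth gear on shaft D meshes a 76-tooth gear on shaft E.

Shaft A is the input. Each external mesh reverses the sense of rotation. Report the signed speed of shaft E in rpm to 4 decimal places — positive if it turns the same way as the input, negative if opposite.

+2947.4516 rpm (same as input, |ω| = 2947.4516 rpm)

Stage 1 [96T→75T]: ω = 2471.0000×96/75 = 3162.8800 rpm, dir flips to −; running = −3162.8800
Stage 2 [86T→85T]: ω = 3162.8800×86/85 = 3200.0904 rpm, dir flips to +; running = +3200.0904
Stage 3 [70T→43T]: ω = 3200.0904×70/43 = 5209.4494 rpm, dir flips to −; running = −5209.4494
Stage 4 [43T→76T]: ω = 5209.4494×43/76 = 2947.4516 rpm, dir flips to +; running = +2947.4516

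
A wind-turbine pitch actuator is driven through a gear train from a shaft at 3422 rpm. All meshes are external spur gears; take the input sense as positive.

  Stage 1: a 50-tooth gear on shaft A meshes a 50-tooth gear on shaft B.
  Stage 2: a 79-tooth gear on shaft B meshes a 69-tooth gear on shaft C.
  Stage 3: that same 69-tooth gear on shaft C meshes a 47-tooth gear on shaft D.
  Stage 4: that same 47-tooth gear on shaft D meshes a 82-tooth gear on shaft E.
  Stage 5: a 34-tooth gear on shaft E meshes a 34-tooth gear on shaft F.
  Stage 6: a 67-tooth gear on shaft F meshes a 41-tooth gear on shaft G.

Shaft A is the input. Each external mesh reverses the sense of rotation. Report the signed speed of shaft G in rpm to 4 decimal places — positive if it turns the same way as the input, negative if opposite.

+5387.4616 rpm (same as input, |ω| = 5387.4616 rpm)

Stage 1 [50T→50T]: ω = 3422.0000×50/50 = 3422.0000 rpm, dir flips to −; running = −3422.0000
Stage 2 [79T→69T]: ω = 3422.0000×79/69 = 3917.9420 rpm, dir flips to +; running = +3917.9420
Stage 3 [69T→47T]: ω = 3917.9420×69/47 = 5751.8723 rpm, dir flips to −; running = −5751.8723
Stage 4 [47T→82T]: ω = 5751.8723×47/82 = 3296.8049 rpm, dir flips to +; running = +3296.8049
Stage 5 [34T→34T]: ω = 3296.8049×34/34 = 3296.8049 rpm, dir flips to −; running = −3296.8049
Stage 6 [67T→41T]: ω = 3296.8049×67/41 = 5387.4616 rpm, dir flips to +; running = +5387.4616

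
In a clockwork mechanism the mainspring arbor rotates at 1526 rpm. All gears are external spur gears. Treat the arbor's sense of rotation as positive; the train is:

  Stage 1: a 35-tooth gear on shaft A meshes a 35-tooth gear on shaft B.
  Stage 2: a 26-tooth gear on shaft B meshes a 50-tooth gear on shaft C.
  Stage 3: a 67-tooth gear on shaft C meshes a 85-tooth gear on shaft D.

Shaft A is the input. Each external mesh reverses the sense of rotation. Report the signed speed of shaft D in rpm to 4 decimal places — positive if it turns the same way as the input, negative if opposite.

-625.4805 rpm (opposite to input, |ω| = 625.4805 rpm)

Stage 1 [35T→35T]: ω = 1526.0000×35/35 = 1526.0000 rpm, dir flips to −; running = −1526.0000
Stage 2 [26T→50T]: ω = 1526.0000×26/50 = 793.5200 rpm, dir flips to +; running = +793.5200
Stage 3 [67T→85T]: ω = 793.5200×67/85 = 625.4805 rpm, dir flips to −; running = −625.4805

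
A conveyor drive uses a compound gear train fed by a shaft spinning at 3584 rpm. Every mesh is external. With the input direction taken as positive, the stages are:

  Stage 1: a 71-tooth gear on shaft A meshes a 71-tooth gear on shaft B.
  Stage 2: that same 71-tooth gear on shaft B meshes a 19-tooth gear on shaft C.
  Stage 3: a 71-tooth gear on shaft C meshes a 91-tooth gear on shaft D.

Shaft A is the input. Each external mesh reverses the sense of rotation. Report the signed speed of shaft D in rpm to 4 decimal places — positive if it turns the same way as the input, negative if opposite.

Stage 1 [71T→71T]: ω = 3584.0000×71/71 = 3584.0000 rpm, dir flips to −; running = −3584.0000
Stage 2 [71T→19T]: ω = 3584.0000×71/19 = 13392.8421 rpm, dir flips to +; running = +13392.8421
Stage 3 [71T→91T]: ω = 13392.8421×71/91 = 10449.3603 rpm, dir flips to −; running = −10449.3603

-10449.3603 rpm (opposite to input, |ω| = 10449.3603 rpm)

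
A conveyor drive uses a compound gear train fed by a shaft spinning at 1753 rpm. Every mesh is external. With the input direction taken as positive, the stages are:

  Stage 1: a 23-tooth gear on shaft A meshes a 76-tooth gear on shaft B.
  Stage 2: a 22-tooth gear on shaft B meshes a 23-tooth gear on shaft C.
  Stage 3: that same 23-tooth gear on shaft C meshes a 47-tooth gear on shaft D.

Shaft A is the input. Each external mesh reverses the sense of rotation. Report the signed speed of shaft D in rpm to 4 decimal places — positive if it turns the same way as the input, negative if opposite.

-248.3253 rpm (opposite to input, |ω| = 248.3253 rpm)

Stage 1 [23T→76T]: ω = 1753.0000×23/76 = 530.5132 rpm, dir flips to −; running = −530.5132
Stage 2 [22T→23T]: ω = 530.5132×22/23 = 507.4474 rpm, dir flips to +; running = +507.4474
Stage 3 [23T→47T]: ω = 507.4474×23/47 = 248.3253 rpm, dir flips to −; running = −248.3253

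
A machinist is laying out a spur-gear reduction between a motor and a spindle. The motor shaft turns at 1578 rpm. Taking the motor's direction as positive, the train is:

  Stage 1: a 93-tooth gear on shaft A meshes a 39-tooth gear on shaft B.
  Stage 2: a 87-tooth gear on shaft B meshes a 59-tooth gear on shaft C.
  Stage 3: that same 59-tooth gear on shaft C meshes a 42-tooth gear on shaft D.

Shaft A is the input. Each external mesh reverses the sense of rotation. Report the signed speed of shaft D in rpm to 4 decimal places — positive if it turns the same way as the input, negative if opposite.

-7794.6264 rpm (opposite to input, |ω| = 7794.6264 rpm)

Stage 1 [93T→39T]: ω = 1578.0000×93/39 = 3762.9231 rpm, dir flips to −; running = −3762.9231
Stage 2 [87T→59T]: ω = 3762.9231×87/59 = 5548.7171 rpm, dir flips to +; running = +5548.7171
Stage 3 [59T→42T]: ω = 5548.7171×59/42 = 7794.6264 rpm, dir flips to −; running = −7794.6264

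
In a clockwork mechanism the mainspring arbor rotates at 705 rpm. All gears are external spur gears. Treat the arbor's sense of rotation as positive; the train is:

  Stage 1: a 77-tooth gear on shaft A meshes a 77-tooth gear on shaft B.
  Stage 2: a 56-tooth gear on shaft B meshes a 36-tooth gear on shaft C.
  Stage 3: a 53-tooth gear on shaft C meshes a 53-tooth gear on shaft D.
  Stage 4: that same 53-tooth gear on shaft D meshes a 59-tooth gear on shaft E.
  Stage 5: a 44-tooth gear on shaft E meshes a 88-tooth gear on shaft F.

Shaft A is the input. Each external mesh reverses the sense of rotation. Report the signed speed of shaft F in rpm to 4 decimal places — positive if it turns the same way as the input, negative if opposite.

-492.5706 rpm (opposite to input, |ω| = 492.5706 rpm)

Stage 1 [77T→77T]: ω = 705.0000×77/77 = 705.0000 rpm, dir flips to −; running = −705.0000
Stage 2 [56T→36T]: ω = 705.0000×56/36 = 1096.6667 rpm, dir flips to +; running = +1096.6667
Stage 3 [53T→53T]: ω = 1096.6667×53/53 = 1096.6667 rpm, dir flips to −; running = −1096.6667
Stage 4 [53T→59T]: ω = 1096.6667×53/59 = 985.1412 rpm, dir flips to +; running = +985.1412
Stage 5 [44T→88T]: ω = 985.1412×44/88 = 492.5706 rpm, dir flips to −; running = −492.5706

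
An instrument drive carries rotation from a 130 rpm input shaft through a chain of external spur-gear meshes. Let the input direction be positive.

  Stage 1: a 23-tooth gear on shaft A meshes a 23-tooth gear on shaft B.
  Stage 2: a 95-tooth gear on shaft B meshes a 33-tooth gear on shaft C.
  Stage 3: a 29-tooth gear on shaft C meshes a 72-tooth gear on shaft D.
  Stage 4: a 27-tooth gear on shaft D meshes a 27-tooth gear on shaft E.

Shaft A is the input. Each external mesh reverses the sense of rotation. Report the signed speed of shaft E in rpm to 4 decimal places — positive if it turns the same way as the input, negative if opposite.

+150.7365 rpm (same as input, |ω| = 150.7365 rpm)

Stage 1 [23T→23T]: ω = 130.0000×23/23 = 130.0000 rpm, dir flips to −; running = −130.0000
Stage 2 [95T→33T]: ω = 130.0000×95/33 = 374.2424 rpm, dir flips to +; running = +374.2424
Stage 3 [29T→72T]: ω = 374.2424×29/72 = 150.7365 rpm, dir flips to −; running = −150.7365
Stage 4 [27T→27T]: ω = 150.7365×27/27 = 150.7365 rpm, dir flips to +; running = +150.7365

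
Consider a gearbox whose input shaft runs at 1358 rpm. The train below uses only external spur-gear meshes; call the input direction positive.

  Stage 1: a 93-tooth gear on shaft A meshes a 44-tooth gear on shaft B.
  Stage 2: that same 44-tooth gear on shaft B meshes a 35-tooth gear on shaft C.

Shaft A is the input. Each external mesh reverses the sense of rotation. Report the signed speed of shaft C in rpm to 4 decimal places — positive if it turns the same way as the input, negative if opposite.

+3608.4000 rpm (same as input, |ω| = 3608.4000 rpm)

Stage 1 [93T→44T]: ω = 1358.0000×93/44 = 2870.3182 rpm, dir flips to −; running = −2870.3182
Stage 2 [44T→35T]: ω = 2870.3182×44/35 = 3608.4000 rpm, dir flips to +; running = +3608.4000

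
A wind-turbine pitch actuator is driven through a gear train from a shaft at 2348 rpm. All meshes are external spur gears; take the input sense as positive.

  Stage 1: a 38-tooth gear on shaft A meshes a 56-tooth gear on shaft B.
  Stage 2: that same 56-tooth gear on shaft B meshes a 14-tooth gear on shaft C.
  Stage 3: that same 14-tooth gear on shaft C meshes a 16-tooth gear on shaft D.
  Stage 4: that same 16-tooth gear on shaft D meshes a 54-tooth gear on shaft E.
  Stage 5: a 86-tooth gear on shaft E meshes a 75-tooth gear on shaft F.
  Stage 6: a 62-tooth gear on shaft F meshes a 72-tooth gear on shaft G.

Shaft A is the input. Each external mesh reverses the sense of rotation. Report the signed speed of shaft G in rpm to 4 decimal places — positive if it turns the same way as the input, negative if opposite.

+1631.4896 rpm (same as input, |ω| = 1631.4896 rpm)

Stage 1 [38T→56T]: ω = 2348.0000×38/56 = 1593.2857 rpm, dir flips to −; running = −1593.2857
Stage 2 [56T→14T]: ω = 1593.2857×56/14 = 6373.1429 rpm, dir flips to +; running = +6373.1429
Stage 3 [14T→16T]: ω = 6373.1429×14/16 = 5576.5000 rpm, dir flips to −; running = −5576.5000
Stage 4 [16T→54T]: ω = 5576.5000×16/54 = 1652.2963 rpm, dir flips to +; running = +1652.2963
Stage 5 [86T→75T]: ω = 1652.2963×86/75 = 1894.6331 rpm, dir flips to −; running = −1894.6331
Stage 6 [62T→72T]: ω = 1894.6331×62/72 = 1631.4896 rpm, dir flips to +; running = +1631.4896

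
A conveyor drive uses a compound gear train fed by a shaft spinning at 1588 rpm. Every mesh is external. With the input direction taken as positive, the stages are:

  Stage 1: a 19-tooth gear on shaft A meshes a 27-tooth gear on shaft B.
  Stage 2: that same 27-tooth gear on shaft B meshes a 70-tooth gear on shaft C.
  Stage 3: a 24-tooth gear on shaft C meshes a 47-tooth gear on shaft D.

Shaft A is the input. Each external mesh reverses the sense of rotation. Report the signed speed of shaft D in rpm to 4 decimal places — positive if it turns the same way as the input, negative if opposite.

-220.0997 rpm (opposite to input, |ω| = 220.0997 rpm)

Stage 1 [19T→27T]: ω = 1588.0000×19/27 = 1117.4815 rpm, dir flips to −; running = −1117.4815
Stage 2 [27T→70T]: ω = 1117.4815×27/70 = 431.0286 rpm, dir flips to +; running = +431.0286
Stage 3 [24T→47T]: ω = 431.0286×24/47 = 220.0997 rpm, dir flips to −; running = −220.0997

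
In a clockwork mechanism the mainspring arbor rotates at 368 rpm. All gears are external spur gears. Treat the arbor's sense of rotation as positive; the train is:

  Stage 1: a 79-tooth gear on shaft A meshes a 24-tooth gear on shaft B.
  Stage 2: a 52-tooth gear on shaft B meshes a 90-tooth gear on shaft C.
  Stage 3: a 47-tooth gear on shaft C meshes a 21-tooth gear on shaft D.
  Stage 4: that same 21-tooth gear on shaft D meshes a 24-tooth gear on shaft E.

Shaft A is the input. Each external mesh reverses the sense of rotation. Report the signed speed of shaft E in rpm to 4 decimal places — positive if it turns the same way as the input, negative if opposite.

Stage 1 [79T→24T]: ω = 368.0000×79/24 = 1211.3333 rpm, dir flips to −; running = −1211.3333
Stage 2 [52T→90T]: ω = 1211.3333×52/90 = 699.8815 rpm, dir flips to +; running = +699.8815
Stage 3 [47T→21T]: ω = 699.8815×47/21 = 1566.4014 rpm, dir flips to −; running = −1566.4014
Stage 4 [21T→24T]: ω = 1566.4014×21/24 = 1370.6012 rpm, dir flips to +; running = +1370.6012

+1370.6012 rpm (same as input, |ω| = 1370.6012 rpm)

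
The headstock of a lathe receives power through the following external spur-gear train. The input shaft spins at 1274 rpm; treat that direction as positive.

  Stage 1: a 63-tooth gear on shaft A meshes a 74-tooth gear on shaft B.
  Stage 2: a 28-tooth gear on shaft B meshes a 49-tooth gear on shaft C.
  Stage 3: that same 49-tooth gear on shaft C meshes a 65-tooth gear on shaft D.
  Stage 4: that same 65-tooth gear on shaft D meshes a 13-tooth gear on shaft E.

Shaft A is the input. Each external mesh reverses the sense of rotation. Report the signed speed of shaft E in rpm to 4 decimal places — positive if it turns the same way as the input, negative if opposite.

Stage 1 [63T→74T]: ω = 1274.0000×63/74 = 1084.6216 rpm, dir flips to −; running = −1084.6216
Stage 2 [28T→49T]: ω = 1084.6216×28/49 = 619.7838 rpm, dir flips to +; running = +619.7838
Stage 3 [49T→65T]: ω = 619.7838×49/65 = 467.2216 rpm, dir flips to −; running = −467.2216
Stage 4 [65T→13T]: ω = 467.2216×65/13 = 2336.1081 rpm, dir flips to +; running = +2336.1081

+2336.1081 rpm (same as input, |ω| = 2336.1081 rpm)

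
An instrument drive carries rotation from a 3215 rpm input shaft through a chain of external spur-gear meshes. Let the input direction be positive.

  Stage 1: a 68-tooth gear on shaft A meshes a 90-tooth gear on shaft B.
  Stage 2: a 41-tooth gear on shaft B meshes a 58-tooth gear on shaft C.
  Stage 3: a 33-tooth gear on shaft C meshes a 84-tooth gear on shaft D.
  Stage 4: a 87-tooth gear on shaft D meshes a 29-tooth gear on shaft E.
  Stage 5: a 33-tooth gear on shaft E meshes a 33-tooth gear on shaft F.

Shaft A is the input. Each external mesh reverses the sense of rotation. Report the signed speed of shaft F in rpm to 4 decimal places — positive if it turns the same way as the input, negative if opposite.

Stage 1 [68T→90T]: ω = 3215.0000×68/90 = 2429.1111 rpm, dir flips to −; running = −2429.1111
Stage 2 [41T→58T]: ω = 2429.1111×41/58 = 1717.1303 rpm, dir flips to +; running = +1717.1303
Stage 3 [33T→84T]: ω = 1717.1303×33/84 = 674.5869 rpm, dir flips to −; running = −674.5869
Stage 4 [87T→29T]: ω = 674.5869×87/29 = 2023.7607 rpm, dir flips to +; running = +2023.7607
Stage 5 [33T→33T]: ω = 2023.7607×33/33 = 2023.7607 rpm, dir flips to −; running = −2023.7607

-2023.7607 rpm (opposite to input, |ω| = 2023.7607 rpm)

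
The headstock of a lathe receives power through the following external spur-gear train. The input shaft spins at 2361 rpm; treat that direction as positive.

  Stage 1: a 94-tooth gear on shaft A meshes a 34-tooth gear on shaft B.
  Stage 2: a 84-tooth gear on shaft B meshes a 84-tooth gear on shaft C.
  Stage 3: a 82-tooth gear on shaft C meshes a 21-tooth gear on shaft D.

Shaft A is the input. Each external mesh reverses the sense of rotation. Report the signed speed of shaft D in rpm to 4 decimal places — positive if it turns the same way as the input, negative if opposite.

-25488.2185 rpm (opposite to input, |ω| = 25488.2185 rpm)

Stage 1 [94T→34T]: ω = 2361.0000×94/34 = 6527.4706 rpm, dir flips to −; running = −6527.4706
Stage 2 [84T→84T]: ω = 6527.4706×84/84 = 6527.4706 rpm, dir flips to +; running = +6527.4706
Stage 3 [82T→21T]: ω = 6527.4706×82/21 = 25488.2185 rpm, dir flips to −; running = −25488.2185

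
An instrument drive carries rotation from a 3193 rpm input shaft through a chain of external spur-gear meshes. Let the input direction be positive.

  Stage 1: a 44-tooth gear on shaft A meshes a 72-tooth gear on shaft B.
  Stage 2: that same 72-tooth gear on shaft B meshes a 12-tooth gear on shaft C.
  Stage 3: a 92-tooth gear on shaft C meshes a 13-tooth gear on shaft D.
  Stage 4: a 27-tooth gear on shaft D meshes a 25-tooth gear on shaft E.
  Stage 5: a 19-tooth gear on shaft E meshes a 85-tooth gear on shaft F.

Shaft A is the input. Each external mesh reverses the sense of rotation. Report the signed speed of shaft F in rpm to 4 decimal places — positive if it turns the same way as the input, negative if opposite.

-20001.9923 rpm (opposite to input, |ω| = 20001.9923 rpm)

Stage 1 [44T→72T]: ω = 3193.0000×44/72 = 1951.2778 rpm, dir flips to −; running = −1951.2778
Stage 2 [72T→12T]: ω = 1951.2778×72/12 = 11707.6667 rpm, dir flips to +; running = +11707.6667
Stage 3 [92T→13T]: ω = 11707.6667×92/13 = 82854.2564 rpm, dir flips to −; running = −82854.2564
Stage 4 [27T→25T]: ω = 82854.2564×27/25 = 89482.5969 rpm, dir flips to +; running = +89482.5969
Stage 5 [19T→85T]: ω = 89482.5969×19/85 = 20001.9923 rpm, dir flips to −; running = −20001.9923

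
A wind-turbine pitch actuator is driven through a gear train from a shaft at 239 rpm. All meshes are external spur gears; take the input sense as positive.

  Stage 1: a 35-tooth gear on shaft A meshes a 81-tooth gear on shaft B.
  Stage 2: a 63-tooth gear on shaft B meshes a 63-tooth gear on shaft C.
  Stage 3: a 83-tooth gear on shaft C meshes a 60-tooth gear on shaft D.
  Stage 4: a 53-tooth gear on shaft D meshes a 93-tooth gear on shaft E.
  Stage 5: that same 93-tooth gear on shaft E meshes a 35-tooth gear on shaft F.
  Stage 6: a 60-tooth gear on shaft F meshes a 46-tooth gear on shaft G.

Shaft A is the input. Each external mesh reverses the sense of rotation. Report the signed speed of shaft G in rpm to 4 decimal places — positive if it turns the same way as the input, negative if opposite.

Stage 1 [35T→81T]: ω = 239.0000×35/81 = 103.2716 rpm, dir flips to −; running = −103.2716
Stage 2 [63T→63T]: ω = 103.2716×63/63 = 103.2716 rpm, dir flips to +; running = +103.2716
Stage 3 [83T→60T]: ω = 103.2716×83/60 = 142.8591 rpm, dir flips to −; running = −142.8591
Stage 4 [53T→93T]: ω = 142.8591×53/93 = 81.4143 rpm, dir flips to +; running = +81.4143
Stage 5 [93T→35T]: ω = 81.4143×93/35 = 216.3294 rpm, dir flips to −; running = −216.3294
Stage 6 [60T→46T]: ω = 216.3294×60/46 = 282.1688 rpm, dir flips to +; running = +282.1688

+282.1688 rpm (same as input, |ω| = 282.1688 rpm)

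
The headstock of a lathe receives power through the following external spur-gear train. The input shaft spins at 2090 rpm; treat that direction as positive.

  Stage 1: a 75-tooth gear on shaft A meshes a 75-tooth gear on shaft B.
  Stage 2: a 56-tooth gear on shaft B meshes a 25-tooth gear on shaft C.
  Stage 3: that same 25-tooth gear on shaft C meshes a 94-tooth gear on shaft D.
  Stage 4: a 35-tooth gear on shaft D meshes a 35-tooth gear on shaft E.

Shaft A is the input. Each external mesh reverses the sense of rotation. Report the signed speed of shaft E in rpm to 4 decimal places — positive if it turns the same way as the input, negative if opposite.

+1245.1064 rpm (same as input, |ω| = 1245.1064 rpm)

Stage 1 [75T→75T]: ω = 2090.0000×75/75 = 2090.0000 rpm, dir flips to −; running = −2090.0000
Stage 2 [56T→25T]: ω = 2090.0000×56/25 = 4681.6000 rpm, dir flips to +; running = +4681.6000
Stage 3 [25T→94T]: ω = 4681.6000×25/94 = 1245.1064 rpm, dir flips to −; running = −1245.1064
Stage 4 [35T→35T]: ω = 1245.1064×35/35 = 1245.1064 rpm, dir flips to +; running = +1245.1064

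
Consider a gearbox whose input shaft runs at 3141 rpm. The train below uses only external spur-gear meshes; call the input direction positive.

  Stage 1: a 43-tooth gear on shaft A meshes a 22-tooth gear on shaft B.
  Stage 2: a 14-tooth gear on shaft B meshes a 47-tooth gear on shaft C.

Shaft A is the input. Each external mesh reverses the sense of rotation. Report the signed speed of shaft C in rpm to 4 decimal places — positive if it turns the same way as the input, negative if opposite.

+1828.7060 rpm (same as input, |ω| = 1828.7060 rpm)

Stage 1 [43T→22T]: ω = 3141.0000×43/22 = 6139.2273 rpm, dir flips to −; running = −6139.2273
Stage 2 [14T→47T]: ω = 6139.2273×14/47 = 1828.7060 rpm, dir flips to +; running = +1828.7060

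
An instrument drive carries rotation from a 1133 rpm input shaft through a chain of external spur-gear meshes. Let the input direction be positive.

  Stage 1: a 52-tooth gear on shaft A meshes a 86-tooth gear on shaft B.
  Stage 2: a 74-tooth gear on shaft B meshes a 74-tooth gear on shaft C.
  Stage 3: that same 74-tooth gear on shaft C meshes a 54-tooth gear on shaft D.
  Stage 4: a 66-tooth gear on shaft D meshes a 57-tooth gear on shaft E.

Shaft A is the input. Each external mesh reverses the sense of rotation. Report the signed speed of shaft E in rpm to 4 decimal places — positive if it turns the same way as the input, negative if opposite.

Stage 1 [52T→86T]: ω = 1133.0000×52/86 = 685.0698 rpm, dir flips to −; running = −685.0698
Stage 2 [74T→74T]: ω = 685.0698×74/74 = 685.0698 rpm, dir flips to +; running = +685.0698
Stage 3 [74T→54T]: ω = 685.0698×74/54 = 938.7993 rpm, dir flips to −; running = −938.7993
Stage 4 [66T→57T]: ω = 938.7993×66/57 = 1087.0308 rpm, dir flips to +; running = +1087.0308

+1087.0308 rpm (same as input, |ω| = 1087.0308 rpm)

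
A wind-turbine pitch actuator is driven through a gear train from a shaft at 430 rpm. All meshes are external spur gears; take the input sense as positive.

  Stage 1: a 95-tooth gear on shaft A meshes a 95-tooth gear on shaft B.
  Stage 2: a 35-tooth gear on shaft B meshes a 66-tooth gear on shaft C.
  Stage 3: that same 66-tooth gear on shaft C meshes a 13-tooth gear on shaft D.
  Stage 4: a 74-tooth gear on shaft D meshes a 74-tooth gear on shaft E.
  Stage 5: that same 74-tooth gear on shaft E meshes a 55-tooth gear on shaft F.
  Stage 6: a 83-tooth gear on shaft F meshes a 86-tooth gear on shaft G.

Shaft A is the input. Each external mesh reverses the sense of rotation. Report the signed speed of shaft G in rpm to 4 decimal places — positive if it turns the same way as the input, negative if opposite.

Stage 1 [95T→95T]: ω = 430.0000×95/95 = 430.0000 rpm, dir flips to −; running = −430.0000
Stage 2 [35T→66T]: ω = 430.0000×35/66 = 228.0303 rpm, dir flips to +; running = +228.0303
Stage 3 [66T→13T]: ω = 228.0303×66/13 = 1157.6923 rpm, dir flips to −; running = −1157.6923
Stage 4 [74T→74T]: ω = 1157.6923×74/74 = 1157.6923 rpm, dir flips to +; running = +1157.6923
Stage 5 [74T→55T]: ω = 1157.6923×74/55 = 1557.6224 rpm, dir flips to −; running = −1557.6224
Stage 6 [83T→86T]: ω = 1557.6224×83/86 = 1503.2867 rpm, dir flips to +; running = +1503.2867

+1503.2867 rpm (same as input, |ω| = 1503.2867 rpm)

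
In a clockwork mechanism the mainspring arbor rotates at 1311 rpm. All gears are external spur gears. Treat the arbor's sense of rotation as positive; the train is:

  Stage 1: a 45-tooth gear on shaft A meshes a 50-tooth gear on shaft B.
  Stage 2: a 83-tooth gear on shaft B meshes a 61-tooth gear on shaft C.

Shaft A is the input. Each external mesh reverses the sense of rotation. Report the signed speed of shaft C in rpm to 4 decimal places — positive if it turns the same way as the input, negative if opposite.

Stage 1 [45T→50T]: ω = 1311.0000×45/50 = 1179.9000 rpm, dir flips to −; running = −1179.9000
Stage 2 [83T→61T]: ω = 1179.9000×83/61 = 1605.4377 rpm, dir flips to +; running = +1605.4377

+1605.4377 rpm (same as input, |ω| = 1605.4377 rpm)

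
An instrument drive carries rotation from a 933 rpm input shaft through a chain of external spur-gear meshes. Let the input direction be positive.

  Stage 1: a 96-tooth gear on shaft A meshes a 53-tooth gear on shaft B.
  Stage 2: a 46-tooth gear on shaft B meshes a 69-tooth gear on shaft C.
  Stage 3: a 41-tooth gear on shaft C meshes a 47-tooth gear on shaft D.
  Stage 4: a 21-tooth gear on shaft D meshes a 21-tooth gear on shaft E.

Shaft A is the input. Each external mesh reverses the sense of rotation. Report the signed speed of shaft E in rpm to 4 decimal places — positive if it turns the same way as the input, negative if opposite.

+982.8149 rpm (same as input, |ω| = 982.8149 rpm)

Stage 1 [96T→53T]: ω = 933.0000×96/53 = 1689.9623 rpm, dir flips to −; running = −1689.9623
Stage 2 [46T→69T]: ω = 1689.9623×46/69 = 1126.6415 rpm, dir flips to +; running = +1126.6415
Stage 3 [41T→47T]: ω = 1126.6415×41/47 = 982.8149 rpm, dir flips to −; running = −982.8149
Stage 4 [21T→21T]: ω = 982.8149×21/21 = 982.8149 rpm, dir flips to +; running = +982.8149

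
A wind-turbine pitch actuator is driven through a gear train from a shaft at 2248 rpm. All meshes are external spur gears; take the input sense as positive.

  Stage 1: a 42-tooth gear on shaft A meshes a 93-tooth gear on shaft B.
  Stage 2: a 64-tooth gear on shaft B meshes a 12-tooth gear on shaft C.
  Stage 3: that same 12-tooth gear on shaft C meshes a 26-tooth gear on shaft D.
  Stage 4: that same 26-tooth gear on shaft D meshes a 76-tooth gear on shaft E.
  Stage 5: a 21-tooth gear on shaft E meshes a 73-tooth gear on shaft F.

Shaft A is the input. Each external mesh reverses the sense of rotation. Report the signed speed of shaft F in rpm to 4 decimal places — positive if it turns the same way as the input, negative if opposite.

Stage 1 [42T→93T]: ω = 2248.0000×42/93 = 1015.2258 rpm, dir flips to −; running = −1015.2258
Stage 2 [64T→12T]: ω = 1015.2258×64/12 = 5414.5376 rpm, dir flips to +; running = +5414.5376
Stage 3 [12T→26T]: ω = 5414.5376×12/26 = 2499.0174 rpm, dir flips to −; running = −2499.0174
Stage 4 [26T→76T]: ω = 2499.0174×26/76 = 854.9270 rpm, dir flips to +; running = +854.9270
Stage 5 [21T→73T]: ω = 854.9270×21/73 = 245.9379 rpm, dir flips to −; running = −245.9379

-245.9379 rpm (opposite to input, |ω| = 245.9379 rpm)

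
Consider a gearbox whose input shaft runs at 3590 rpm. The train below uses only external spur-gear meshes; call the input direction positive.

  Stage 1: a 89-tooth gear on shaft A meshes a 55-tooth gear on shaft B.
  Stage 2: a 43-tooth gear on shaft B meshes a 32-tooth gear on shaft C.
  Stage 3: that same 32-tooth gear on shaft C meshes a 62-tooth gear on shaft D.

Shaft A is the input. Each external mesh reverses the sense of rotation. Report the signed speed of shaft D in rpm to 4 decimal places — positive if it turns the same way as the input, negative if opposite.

Stage 1 [89T→55T]: ω = 3590.0000×89/55 = 5809.2727 rpm, dir flips to −; running = −5809.2727
Stage 2 [43T→32T]: ω = 5809.2727×43/32 = 7806.2102 rpm, dir flips to +; running = +7806.2102
Stage 3 [32T→62T]: ω = 7806.2102×32/62 = 4029.0117 rpm, dir flips to −; running = −4029.0117

-4029.0117 rpm (opposite to input, |ω| = 4029.0117 rpm)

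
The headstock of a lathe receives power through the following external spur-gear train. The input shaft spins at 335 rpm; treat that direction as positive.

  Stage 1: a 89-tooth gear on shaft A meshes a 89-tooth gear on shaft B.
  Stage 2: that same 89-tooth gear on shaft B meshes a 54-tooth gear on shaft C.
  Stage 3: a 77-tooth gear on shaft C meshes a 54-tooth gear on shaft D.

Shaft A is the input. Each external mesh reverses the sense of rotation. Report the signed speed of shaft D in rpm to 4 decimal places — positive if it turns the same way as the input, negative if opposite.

Stage 1 [89T→89T]: ω = 335.0000×89/89 = 335.0000 rpm, dir flips to −; running = −335.0000
Stage 2 [89T→54T]: ω = 335.0000×89/54 = 552.1296 rpm, dir flips to +; running = +552.1296
Stage 3 [77T→54T]: ω = 552.1296×77/54 = 787.2960 rpm, dir flips to −; running = −787.2960

-787.2960 rpm (opposite to input, |ω| = 787.2960 rpm)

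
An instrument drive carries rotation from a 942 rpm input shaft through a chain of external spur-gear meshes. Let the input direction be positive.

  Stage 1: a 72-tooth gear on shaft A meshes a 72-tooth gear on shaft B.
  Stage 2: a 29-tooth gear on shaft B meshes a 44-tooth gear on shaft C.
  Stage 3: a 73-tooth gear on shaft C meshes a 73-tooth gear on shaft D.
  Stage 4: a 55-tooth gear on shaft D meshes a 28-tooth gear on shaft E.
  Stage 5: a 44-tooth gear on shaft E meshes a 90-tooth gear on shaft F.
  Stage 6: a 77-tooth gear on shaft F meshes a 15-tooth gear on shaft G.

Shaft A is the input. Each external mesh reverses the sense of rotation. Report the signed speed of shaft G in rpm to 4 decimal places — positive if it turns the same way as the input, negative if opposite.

+3060.6278 rpm (same as input, |ω| = 3060.6278 rpm)

Stage 1 [72T→72T]: ω = 942.0000×72/72 = 942.0000 rpm, dir flips to −; running = −942.0000
Stage 2 [29T→44T]: ω = 942.0000×29/44 = 620.8636 rpm, dir flips to +; running = +620.8636
Stage 3 [73T→73T]: ω = 620.8636×73/73 = 620.8636 rpm, dir flips to −; running = −620.8636
Stage 4 [55T→28T]: ω = 620.8636×55/28 = 1219.5536 rpm, dir flips to +; running = +1219.5536
Stage 5 [44T→90T]: ω = 1219.5536×44/90 = 596.2262 rpm, dir flips to −; running = −596.2262
Stage 6 [77T→15T]: ω = 596.2262×77/15 = 3060.6278 rpm, dir flips to +; running = +3060.6278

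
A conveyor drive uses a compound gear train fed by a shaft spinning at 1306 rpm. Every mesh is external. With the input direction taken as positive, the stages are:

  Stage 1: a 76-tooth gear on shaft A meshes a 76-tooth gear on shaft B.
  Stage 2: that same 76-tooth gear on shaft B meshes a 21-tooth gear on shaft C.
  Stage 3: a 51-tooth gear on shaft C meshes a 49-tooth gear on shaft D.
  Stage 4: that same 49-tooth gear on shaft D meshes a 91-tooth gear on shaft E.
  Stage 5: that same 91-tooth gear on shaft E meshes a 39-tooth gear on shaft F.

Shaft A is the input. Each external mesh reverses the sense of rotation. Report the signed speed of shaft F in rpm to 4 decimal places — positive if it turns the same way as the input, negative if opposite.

-6180.7766 rpm (opposite to input, |ω| = 6180.7766 rpm)

Stage 1 [76T→76T]: ω = 1306.0000×76/76 = 1306.0000 rpm, dir flips to −; running = −1306.0000
Stage 2 [76T→21T]: ω = 1306.0000×76/21 = 4726.4762 rpm, dir flips to +; running = +4726.4762
Stage 3 [51T→49T]: ω = 4726.4762×51/49 = 4919.3936 rpm, dir flips to −; running = −4919.3936
Stage 4 [49T→91T]: ω = 4919.3936×49/91 = 2648.9042 rpm, dir flips to +; running = +2648.9042
Stage 5 [91T→39T]: ω = 2648.9042×91/39 = 6180.7766 rpm, dir flips to −; running = −6180.7766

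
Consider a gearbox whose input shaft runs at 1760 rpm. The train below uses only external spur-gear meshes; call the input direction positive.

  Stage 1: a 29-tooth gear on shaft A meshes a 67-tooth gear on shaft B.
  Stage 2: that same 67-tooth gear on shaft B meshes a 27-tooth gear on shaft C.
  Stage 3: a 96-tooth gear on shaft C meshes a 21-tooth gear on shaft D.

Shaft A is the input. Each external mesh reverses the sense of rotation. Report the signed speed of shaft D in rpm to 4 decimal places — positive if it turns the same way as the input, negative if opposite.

Stage 1 [29T→67T]: ω = 1760.0000×29/67 = 761.7910 rpm, dir flips to −; running = −761.7910
Stage 2 [67T→27T]: ω = 761.7910×67/27 = 1890.3704 rpm, dir flips to +; running = +1890.3704
Stage 3 [96T→21T]: ω = 1890.3704×96/21 = 8641.6931 rpm, dir flips to −; running = −8641.6931

-8641.6931 rpm (opposite to input, |ω| = 8641.6931 rpm)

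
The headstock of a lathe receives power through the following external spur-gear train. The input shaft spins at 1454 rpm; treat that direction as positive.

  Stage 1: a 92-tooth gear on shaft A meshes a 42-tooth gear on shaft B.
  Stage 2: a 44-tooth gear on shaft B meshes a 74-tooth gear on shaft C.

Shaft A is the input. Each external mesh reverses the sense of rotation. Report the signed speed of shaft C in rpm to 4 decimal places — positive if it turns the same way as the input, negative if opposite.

+1893.7555 rpm (same as input, |ω| = 1893.7555 rpm)

Stage 1 [92T→42T]: ω = 1454.0000×92/42 = 3184.9524 rpm, dir flips to −; running = −3184.9524
Stage 2 [44T→74T]: ω = 3184.9524×44/74 = 1893.7555 rpm, dir flips to +; running = +1893.7555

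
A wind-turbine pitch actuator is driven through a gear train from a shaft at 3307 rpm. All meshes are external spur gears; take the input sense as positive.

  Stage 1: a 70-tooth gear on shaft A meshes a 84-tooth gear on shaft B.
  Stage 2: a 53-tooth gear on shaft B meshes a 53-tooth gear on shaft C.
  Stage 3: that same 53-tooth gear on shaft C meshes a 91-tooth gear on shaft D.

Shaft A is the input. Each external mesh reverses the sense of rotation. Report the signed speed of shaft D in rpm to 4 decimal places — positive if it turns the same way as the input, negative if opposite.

Stage 1 [70T→84T]: ω = 3307.0000×70/84 = 2755.8333 rpm, dir flips to −; running = −2755.8333
Stage 2 [53T→53T]: ω = 2755.8333×53/53 = 2755.8333 rpm, dir flips to +; running = +2755.8333
Stage 3 [53T→91T]: ω = 2755.8333×53/91 = 1605.0458 rpm, dir flips to −; running = −1605.0458

-1605.0458 rpm (opposite to input, |ω| = 1605.0458 rpm)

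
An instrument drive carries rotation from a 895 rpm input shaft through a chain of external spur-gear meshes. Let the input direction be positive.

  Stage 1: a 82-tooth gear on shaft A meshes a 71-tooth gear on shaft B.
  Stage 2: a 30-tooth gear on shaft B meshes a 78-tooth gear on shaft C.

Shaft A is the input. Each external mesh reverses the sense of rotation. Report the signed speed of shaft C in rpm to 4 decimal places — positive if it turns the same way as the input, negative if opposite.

Stage 1 [82T→71T]: ω = 895.0000×82/71 = 1033.6620 rpm, dir flips to −; running = −1033.6620
Stage 2 [30T→78T]: ω = 1033.6620×30/78 = 397.5623 rpm, dir flips to +; running = +397.5623

+397.5623 rpm (same as input, |ω| = 397.5623 rpm)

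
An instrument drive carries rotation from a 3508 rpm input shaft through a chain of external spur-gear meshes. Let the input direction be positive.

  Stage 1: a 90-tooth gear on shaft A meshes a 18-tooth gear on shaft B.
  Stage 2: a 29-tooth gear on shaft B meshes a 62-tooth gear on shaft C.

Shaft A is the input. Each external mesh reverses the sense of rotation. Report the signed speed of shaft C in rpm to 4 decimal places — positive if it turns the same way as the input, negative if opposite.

+8204.1935 rpm (same as input, |ω| = 8204.1935 rpm)

Stage 1 [90T→18T]: ω = 3508.0000×90/18 = 17540.0000 rpm, dir flips to −; running = −17540.0000
Stage 2 [29T→62T]: ω = 17540.0000×29/62 = 8204.1935 rpm, dir flips to +; running = +8204.1935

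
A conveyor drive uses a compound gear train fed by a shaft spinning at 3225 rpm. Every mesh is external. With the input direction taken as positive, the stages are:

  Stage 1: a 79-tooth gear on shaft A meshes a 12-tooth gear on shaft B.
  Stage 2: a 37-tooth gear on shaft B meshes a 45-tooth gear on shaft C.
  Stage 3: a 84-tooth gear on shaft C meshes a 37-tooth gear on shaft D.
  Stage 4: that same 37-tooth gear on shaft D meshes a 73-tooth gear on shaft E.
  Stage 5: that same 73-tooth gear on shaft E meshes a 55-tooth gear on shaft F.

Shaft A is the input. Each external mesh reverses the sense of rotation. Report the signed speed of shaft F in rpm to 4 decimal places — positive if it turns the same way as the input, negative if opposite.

Stage 1 [79T→12T]: ω = 3225.0000×79/12 = 21231.2500 rpm, dir flips to −; running = −21231.2500
Stage 2 [37T→45T]: ω = 21231.2500×37/45 = 17456.8056 rpm, dir flips to +; running = +17456.8056
Stage 3 [84T→37T]: ω = 17456.8056×84/37 = 39631.6667 rpm, dir flips to −; running = −39631.6667
Stage 4 [37T→73T]: ω = 39631.6667×37/73 = 20087.2831 rpm, dir flips to +; running = +20087.2831
Stage 5 [73T→55T]: ω = 20087.2831×73/55 = 26661.3030 rpm, dir flips to −; running = −26661.3030

-26661.3030 rpm (opposite to input, |ω| = 26661.3030 rpm)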